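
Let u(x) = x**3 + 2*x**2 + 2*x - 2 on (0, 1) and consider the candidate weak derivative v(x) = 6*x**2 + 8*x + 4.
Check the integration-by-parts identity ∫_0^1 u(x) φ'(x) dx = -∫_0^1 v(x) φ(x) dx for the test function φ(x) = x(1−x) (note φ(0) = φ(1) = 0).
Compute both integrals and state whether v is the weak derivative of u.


LHS = -49/60, RHS = -49/30. No, v is not the weak derivative of u.

u(x) = x**3 + 2*x**2 + 2*x - 2, classical derivative u'(x) = 3*x**2 + 4*x + 2.
φ(x) = x(1−x), so φ'(x) = 1 - 2*x.
Note φ(0) = φ(1) = 0, so the boundary term u·φ vanishes.
LHS = ∫_0^1 u(x) φ'(x) dx = ∫_0^1 (-2*x^4 - 3*x^3 - 2*x^2 + 6*x - 2) dx. Term by term:
  ∫_0^1 -2*x^4 dx = -2/5;  ∫_0^1 -3*x^3 dx = -3/4;  ∫_0^1 -2*x^2 dx = -2/3;
  ∫_0^1 6*x dx = 3;  ∫_0^1 -2 dx = -2.
Sum: -2/5 − 3/4 − 2/3 + 3 − 2 = -49/60.
So LHS = -49/60.
∫_0^1 v(x) φ(x) dx = ∫_0^1 (-6*x^4 - 2*x^3 + 4*x^2 + 4*x) dx. Term by term:
  ∫_0^1 -6*x^4 dx = -6/5;  ∫_0^1 -2*x^3 dx = -1/2;  ∫_0^1 4*x^2 dx = 4/3;
  ∫_0^1 4*x dx = 2.
Sum: -6/5 − 1/2 + 4/3 + 2 = 49/30.
So RHS = -∫_0^1 v(x) φ(x) dx = -49/30.
LHS − RHS = 49/60 ≠ 0, so the identity fails.
(For a valid weak derivative the identity must hold for EVERY test function, in particular this one. The failure shows v is NOT the weak derivative of u.)
Correct weak derivative would be u'(x) = 3*x**2 + 4*x + 2.


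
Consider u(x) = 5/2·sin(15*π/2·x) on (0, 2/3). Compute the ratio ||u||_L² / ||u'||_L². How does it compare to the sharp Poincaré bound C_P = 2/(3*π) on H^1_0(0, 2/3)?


||u||_L² / ||u'||_L² = 2/(15*π) < C_P = 2/(3*π).

u(x) = 5/2·sin(15*π/2·x), so u'(x) = 75*π*cos(15*π*x/2)/4.
Writing u(x) = A·sin(kπx/L) with A = 5/2 and k = 5, use ∫_0^L sin²(kπx/L) dx = L/2 and ∫_0^L cos²(kπx/L) dx = L/2.
u² = 25/4·sin²(15*π/2·x) and (u')² = 5625*π^2/16·cos²(15*π/2·x), and each of sin², cos² integrates to L/2 = 1/3 over (0, 2/3).
∫_0^2/3 u² dx = 25/12, so ||u||_L² = 5*sqrt(3)/6.
∫_0^2/3 (u')² dx = 1875*π^2/16, so ||u'||_L² = 25*sqrt(3)*π/4.
Ratio ||u||_L² / ||u'||_L² = 2/(15*π).
Sharp Poincaré constant on H^1_0(0, 2/3) is C_P = L/π = 2/(3*π), achieved by sin(3*π/2·x).
This is the k = 5 harmonic; the ratio L/(kπ) is strictly less than C_P = L/π, consistent with the sharp inequality ||u||_L² ≤ C_P ||u'||_L².


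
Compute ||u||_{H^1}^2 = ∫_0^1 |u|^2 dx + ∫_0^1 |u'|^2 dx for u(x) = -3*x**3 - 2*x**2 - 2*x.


||u||_{H^1}^2 = 7702/105

The H^1 norm (squared) on an interval (0, L) is
  ||u||_{H^1}^2 = ∫_0^L u(x)^2 dx + ∫_0^L u'(x)^2 dx.
Compute u'(x) = -9*x**2 - 4*x - 2.
Then u(x)^2 = 9*x**6 + 12*x**5 + 16*x**4 + 8*x**3 + 4*x**2 and u'(x)^2 = 81*x**4 + 72*x**3 + 52*x**2 + 16*x + 4.
Integrate each monomial from 0 to 1 using ∫_0^1 c·x^n dx = c·1^(n+1)/(n+1):
  ∫_0^1 u(x)^2 dx = ∫_0^1 (9*x^6 + 12*x^5 + 16*x^4 + 8*x^3 + 4*x^2) dx. Term by term:
    ∫_0^1 9*x^6 dx = 9/7;  ∫_0^1 12*x^5 dx = 2;  ∫_0^1 16*x^4 dx = 16/5;
    ∫_0^1 8*x^3 dx = 2;  ∫_0^1 4*x^2 dx = 4/3.
  Sum: 9/7 + 2 + 16/5 + 2 + 4/3 = 1031/105.
  ∫_0^1 u'(x)^2 dx = ∫_0^1 (81*x^4 + 72*x^3 + 52*x^2 + 16*x + 4) dx. Term by term:
    ∫_0^1 81*x^4 dx = 81/5;  ∫_0^1 72*x^3 dx = 18;  ∫_0^1 52*x^2 dx = 52/3;
    ∫_0^1 16*x dx = 8;  ∫_0^1 4 dx = 4.
  Sum: 81/5 + 18 + 52/3 + 8 + 4 = 953/15.
Adding: ||u||_{H^1}^2 = 1031/105 + 953/15 = 7702/105.


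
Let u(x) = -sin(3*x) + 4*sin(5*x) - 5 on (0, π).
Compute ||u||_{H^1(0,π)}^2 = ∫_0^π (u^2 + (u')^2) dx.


||u||_{H^1(0,π)}^2 = -28/3 + 238*π

u'(x) = -3*cos(3*x) + 20*cos(5*x).
Expand u² and (u')² and integrate term by term on (0, π), using: for integers n ≥ 1, ∫_0^π sin²(nx) dx = ∫_0^π cos²(nx) dx = π/2; for n ≠ n', ∫_0^π sin(nx)sin(n'x) dx = ∫_0^π cos(nx)cos(n'x) dx = 0; and by product-to-sum, ∫_0^π sin(nx)cos(n'x) dx = ½∫_0^π [sin((n+n')x) + sin((n−n')x)] dx, which is 0 when n+n' is even and 2n/(n²−n'²) when n+n' is odd (it need not vanish on (0, π)). For the constant mode: ∫_0^π 1 dx = π, ∫_0^π cos(nx) dx = 0, ∫_0^π sin(nx) dx = (1−(−1)^n)/n.
  u² squared terms: (-5)²·∫1 dx = 25·π = 25*π;  (-1)²·∫sin(3x)² dx = 1·π/2 = π/2;  (4)²·∫sin(5x)² dx = 16·π/2 = 8*π.
  u² cross terms: 2·(-5)·(-1)·∫1·sin(3x) dx = 10·(2/3) = 20/3;  2·(-5)·(4)·∫1·sin(5x) dx = -40·(2/5) = -16;  2·(-1)·(4)·∫sin(3x)·sin(5x) dx = -8·(0) = 0.
  So ∫_0^π u² dx = 25*π + π/2 + 8*π + 20/3 − 16 + 0 = -28/3 + 67*π/2.
  (u')² squared terms: (-3)²·∫cos(3x)² dx = 9·π/2 = 9*π/2;  (20)²·∫cos(5x)² dx = 400·π/2 = 200*π.
  (u')² cross terms: 2·(-3)·(20)·∫cos(3x)·cos(5x) dx = -120·(0) = 0.
  So ∫_0^π (u')² dx = 9*π/2 + 200*π + 0 = 409*π/2.
||u||_{H^1}^2 = (-28/3 + 67*π/2) + (409*π/2) = -28/3 + 238*π.


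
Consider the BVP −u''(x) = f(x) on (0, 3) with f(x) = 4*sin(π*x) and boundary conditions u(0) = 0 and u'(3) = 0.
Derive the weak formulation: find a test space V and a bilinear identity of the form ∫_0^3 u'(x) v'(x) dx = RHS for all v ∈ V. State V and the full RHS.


V = {v ∈ H^1(0, 3) : v(0) = 0} (test functions vanish at x = 0 where u is specified); weak form: ∫_0^3 u'v' dx = ∫_0^3 (4*sin(π*x)) v dx for all v ∈ V.

Multiply both sides by a test function v and integrate from 0 to 3:
  ∫_0^3 −u''(x) v(x) dx = ∫_0^3 f(x) v(x) dx.
Integrate the LHS by parts once:
  ∫_0^3 −u'' v dx = −[u'(x) v(x)]_0^3 + ∫_0^3 u'(x) v'(x) dx.
Thus ∫_0^3 u'(x) v'(x) dx = ∫_0^3 f(x) v(x) dx + [u'(x) v(x)]_0^3.
Choose V so that boundary terms are either known or forced to vanish.
Mixed BC: u(0) = 0 (Dirichlet) and u'(3) = 0 (Neumann). Define V = {v ∈ H^1(0, 3) : v(0) = 0}. Then [u' v]_0^3 = u'(3)·v(3) − u'(0)·0 = 0.
Weak formulation: find u (satisfying any essential BC) such that ∫_0^3 u'(x) v'(x) dx = ∫_0^3 f v dx for all v ∈ V (Dirichlet at 0 absorbed into V; the Neumann datum at x = 3 is zero, so no boundary term remains).
Substituting f(x) = 4*sin(π*x), the right-hand side is ∫_0^3 (4*sin(π*x)) v dx.


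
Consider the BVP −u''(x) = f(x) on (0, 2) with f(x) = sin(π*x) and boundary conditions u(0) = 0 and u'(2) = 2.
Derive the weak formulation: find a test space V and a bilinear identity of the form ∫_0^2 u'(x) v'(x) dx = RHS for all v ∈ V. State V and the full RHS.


V = {v ∈ H^1(0, 2) : v(0) = 0} (test functions vanish at x = 0 where u is specified); weak form: ∫_0^2 u'v' dx = ∫_0^2 (sin(π*x)) v dx + 2·v(2) for all v ∈ V.

Multiply both sides by a test function v and integrate from 0 to 2:
  ∫_0^2 −u''(x) v(x) dx = ∫_0^2 f(x) v(x) dx.
Integrate the LHS by parts once:
  ∫_0^2 −u'' v dx = −[u'(x) v(x)]_0^2 + ∫_0^2 u'(x) v'(x) dx.
Thus ∫_0^2 u'(x) v'(x) dx = ∫_0^2 f(x) v(x) dx + [u'(x) v(x)]_0^2.
Choose V so that boundary terms are either known or forced to vanish.
Mixed BC: u(0) = 0 (Dirichlet) and u'(2) = 2 (Neumann). Define V = {v ∈ H^1(0, 2) : v(0) = 0}. Then [u' v]_0^2 = u'(2)·v(2) − u'(0)·0 = 2·v(2).
Weak formulation: find u (satisfying any essential BC) such that ∫_0^2 u'(x) v'(x) dx = ∫_0^2 f v dx + 2·v(2) for all v ∈ V (Dirichlet at 0 absorbed into V; Neumann datum at x = 2 contributes the boundary term).
Substituting f(x) = sin(π*x), the right-hand side is ∫_0^2 (sin(π*x)) v dx + 2·v(2).


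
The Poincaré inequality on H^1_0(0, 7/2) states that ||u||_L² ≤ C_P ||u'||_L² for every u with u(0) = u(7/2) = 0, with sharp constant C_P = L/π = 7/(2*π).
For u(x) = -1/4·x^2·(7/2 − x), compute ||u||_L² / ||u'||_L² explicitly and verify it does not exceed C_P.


||u||_L² / ||u'||_L² = sqrt(14)/4 < C_P = 7/(2*π).

u(x) = -1/4·x^2·(7/2 − x), so u'(x) = x*(3*x - 7)/4.
u(x) = -1/4·x^2·(7/2 − x) vanishes at x = 0 and x = 7/2, so u ∈ H^1_0(0, 7/2). Differentiate via the product rule and integrate the resulting polynomials term by term.
  ∫_0^7/2 u² dx = ∫_0^7/2 (x^6/16 - 7*x^5/16 + 49*x^4/64) dx. Term by term:
    ∫_0^7/2 x^6/16 dx = 117649/2048;  ∫_0^7/2 -7*x^5/16 dx = -823543/6144;  ∫_0^7/2 49*x^4/64 dx = 823543/10240.
  Sum: 117649/2048 − 823543/6144 + 823543/10240 = 117649/30720.
  ∫_0^7/2 (u')² dx = ∫_0^7/2 (9*x^4/16 - 21*x^3/8 + 49*x^2/16) dx. Term by term:
    ∫_0^7/2 9*x^4/16 dx = 151263/2560;  ∫_0^7/2 -21*x^3/8 dx = -50421/512;  ∫_0^7/2 49*x^2/16 dx = 16807/384.
  Sum: 151263/2560 − 50421/512 + 16807/384 = 16807/3840.
∫_0^7/2 u² dx = 117649/30720, so ||u||_L² = 343*sqrt(30)/960.
∫_0^7/2 (u')² dx = 16807/3840, so ||u'||_L² = 49*sqrt(105)/240.
Ratio ||u||_L² / ||u'||_L² = sqrt(14)/4.
Sharp Poincaré constant on H^1_0(0, 7/2) is C_P = L/π = 7/(2*π), achieved by sin(2*π/7·x).
A polynomial bump cannot attain the sharp Poincaré constant (only the first sine eigenfunction does), so the ratio is strictly less than C_P, consistent with ||u||_L² ≤ C_P ||u'||_L².


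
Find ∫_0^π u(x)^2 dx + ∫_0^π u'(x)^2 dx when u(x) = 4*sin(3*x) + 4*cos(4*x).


||u||_{H^1(0,π)}^2 = -3264/7 + 216*π

u'(x) = -16*sin(4*x) + 12*cos(3*x).
Expand u² and (u')² and integrate term by term on (0, π), using: for integers n ≥ 1, ∫_0^π sin²(nx) dx = ∫_0^π cos²(nx) dx = π/2; for n ≠ n', ∫_0^π sin(nx)sin(n'x) dx = ∫_0^π cos(nx)cos(n'x) dx = 0; and by product-to-sum, ∫_0^π sin(nx)cos(n'x) dx = ½∫_0^π [sin((n+n')x) + sin((n−n')x)] dx, which is 0 when n+n' is even and 2n/(n²−n'²) when n+n' is odd (it need not vanish on (0, π)).
  u² squared terms: (4)²·∫cos(4x)² dx = 16·π/2 = 8*π;  (4)²·∫sin(3x)² dx = 16·π/2 = 8*π.
  u² cross terms: 2·(4)·(4)·∫cos(4x)·sin(3x) dx = 32·(-6/7) = -192/7.
  So ∫_0^π u² dx = 8*π + 8*π − 192/7 = -192/7 + 16*π.
  (u')² squared terms: (-16)²·∫sin(4x)² dx = 256·π/2 = 128*π;  (12)²·∫cos(3x)² dx = 144·π/2 = 72*π.
  (u')² cross terms: 2·(-16)·(12)·∫sin(4x)·cos(3x) dx = -384·(8/7) = -3072/7.
  So ∫_0^π (u')² dx = 128*π + 72*π − 3072/7 = -3072/7 + 200*π.
||u||_{H^1}^2 = (-192/7 + 16*π) + (-3072/7 + 200*π) = -3264/7 + 216*π.


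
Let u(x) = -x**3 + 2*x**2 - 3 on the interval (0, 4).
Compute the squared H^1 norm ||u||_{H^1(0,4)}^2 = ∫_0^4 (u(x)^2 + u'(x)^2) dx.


||u||_{H^1}^2 = 130372/105

The H^1 norm (squared) on an interval (0, L) is
  ||u||_{H^1}^2 = ∫_0^L u(x)^2 dx + ∫_0^L u'(x)^2 dx.
Compute u'(x) = -3*x**2 + 4*x.
Then u(x)^2 = x**6 - 4*x**5 + 4*x**4 + 6*x**3 - 12*x**2 + 9 and u'(x)^2 = 9*x**4 - 24*x**3 + 16*x**2.
Integrate each monomial from 0 to 4 using ∫_0^4 c·x^n dx = c·4^(n+1)/(n+1):
  ∫_0^4 u(x)^2 dx = ∫_0^4 (x^6 - 4*x^5 + 4*x^4 + 6*x^3 - 12*x^2 + 9) dx. Term by term:
    ∫_0^4 x^6 dx = 16384/7;  ∫_0^4 -4*x^5 dx = -8192/3;  ∫_0^4 4*x^4 dx = 4096/5;
    ∫_0^4 6*x^3 dx = 384;  ∫_0^4 -12*x^2 dx = -256;  ∫_0^4 9 dx = 36.
  Sum: 16384/7 − 8192/3 + 4096/5 + 384 − 256 + 36 = 62276/105.
  ∫_0^4 u'(x)^2 dx = ∫_0^4 (9*x^4 - 24*x^3 + 16*x^2) dx. Term by term:
    ∫_0^4 9*x^4 dx = 9216/5;  ∫_0^4 -24*x^3 dx = -1536;  ∫_0^4 16*x^2 dx = 1024/3.
  Sum: 9216/5 − 1536 + 1024/3 = 9728/15.
Adding: ||u||_{H^1}^2 = 62276/105 + 9728/15 = 130372/105.


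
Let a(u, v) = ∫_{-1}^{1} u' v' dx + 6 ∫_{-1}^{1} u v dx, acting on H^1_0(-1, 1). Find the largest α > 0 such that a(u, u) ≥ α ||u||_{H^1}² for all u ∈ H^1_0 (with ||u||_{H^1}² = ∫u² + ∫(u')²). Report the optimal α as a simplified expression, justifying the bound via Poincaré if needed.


α = 1

Coercivity of a(·,·) on H^1_0(-1, 1) means a(u, u) ≥ α ||u||_{H^1}² for every u ∈ H^1_0.
The interval has length L = 2, and Poincaré/coercivity depend only on L. Here a(u, u) = ∫(u')² + (6)·∫u².
Here c = 6 ≥ 1, so a(u,u) = ∫(u')² + c∫u² ≥ ∫(u')² + ∫u² = ||u||_{H^1}², i.e. α = 1 works. No larger α is possible: a(u,u) ≥ α||u||_{H^1}² means (1−α)∫(u')² ≥ (α−c)∫u², and for the modes u_n = sin(nπ(x−x₀)/L) (x₀ the left endpoint) one has ∫u_n²/∫(u_n')² = (L/(nπ))² → 0, so a(u_n,u_n)/||u_n||_{H^1}² → 1. Hence the optimal constant is α = 1.
Therefore α = 1.


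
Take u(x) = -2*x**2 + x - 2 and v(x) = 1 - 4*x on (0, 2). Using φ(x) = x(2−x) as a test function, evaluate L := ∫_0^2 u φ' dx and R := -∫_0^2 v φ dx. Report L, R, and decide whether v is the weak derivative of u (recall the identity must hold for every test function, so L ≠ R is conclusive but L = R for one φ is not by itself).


LHS = 4, RHS = 4. Yes, v = u' weakly.

u(x) = -2*x**2 + x - 2, classical derivative u'(x) = 1 - 4*x.
φ(x) = x(2−x), so φ'(x) = 2 - 2*x.
Note φ(0) = φ(2) = 0, so the boundary term u·φ vanishes.
LHS = ∫_0^2 u(x) φ'(x) dx = ∫_0^2 (4*x^3 - 6*x^2 + 6*x - 4) dx. Term by term:
  ∫_0^2 4*x^3 dx = 16;  ∫_0^2 -6*x^2 dx = -16;  ∫_0^2 6*x dx = 12;
  ∫_0^2 -4 dx = -8.
Sum: 16 − 16 + 12 − 8 = 4.
So LHS = 4.
∫_0^2 v(x) φ(x) dx = ∫_0^2 (4*x^3 - 9*x^2 + 2*x) dx. Term by term:
  ∫_0^2 4*x^3 dx = 16;  ∫_0^2 -9*x^2 dx = -24;  ∫_0^2 2*x dx = 4.
Sum: 16 − 24 + 4 = -4.
So RHS = -∫_0^2 v(x) φ(x) dx = 4.
LHS = RHS, so the identity holds for this test φ.
Moreover u is smooth here and v(x) = u'(x) = 1 - 4*x pointwise, so the identity holds for every test function. Hence v is the weak derivative of u.


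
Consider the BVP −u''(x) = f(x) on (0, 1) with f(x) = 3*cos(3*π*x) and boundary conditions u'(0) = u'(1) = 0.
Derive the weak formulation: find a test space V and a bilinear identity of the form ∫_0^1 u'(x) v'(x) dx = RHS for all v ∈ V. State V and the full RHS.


V = H^1(0, 1) (no boundary constraint on v; u is determined up to an additive constant); weak form: ∫_0^1 u'v' dx = ∫_0^1 (3*cos(3*π*x)) v dx for all v ∈ V.

Multiply both sides by a test function v and integrate from 0 to 1:
  ∫_0^1 −u''(x) v(x) dx = ∫_0^1 f(x) v(x) dx.
Integrate the LHS by parts once:
  ∫_0^1 −u'' v dx = −[u'(x) v(x)]_0^1 + ∫_0^1 u'(x) v'(x) dx.
Thus ∫_0^1 u'(x) v'(x) dx = ∫_0^1 f(x) v(x) dx + [u'(x) v(x)]_0^1.
Choose V so that boundary terms are either known or forced to vanish.
u has homogeneous Neumann: u'(0) = u'(1) = 0. So [u' v]_0^1 = 0·v(1) − 0·v(0) = 0 for any v; take V = H^1(0, 1).
Weak formulation: find u (satisfying any essential BC) such that ∫_0^1 u'(x) v'(x) dx = ∫_0^1 f v dx for all v ∈ V (homogeneous Neumann, so boundary terms vanish).
Substituting f(x) = 3*cos(3*π*x), the right-hand side is ∫_0^1 (3*cos(3*π*x)) v dx.
Compatibility check (pure Neumann): taking v ≡ 1 ∈ V gives 0 = ∫_0^1 f dx + (0) − (0), i.e. ∫_0^1 f dx must equal u'(0) − u'(1) = 0. Indeed ∫_0^1 (3*cos(3*π*x)) dx = 0, so the data are compatible. The solution is then unique only up to an additive constant (fix it e.g. by requiring ∫_0^1 u dx = 0).


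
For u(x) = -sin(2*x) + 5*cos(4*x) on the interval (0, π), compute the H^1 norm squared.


||u||_{H^1(0,π)}^2 = 215*π

u'(x) = -20*sin(4*x) - 2*cos(2*x).
Expand u² and (u')² and integrate term by term on (0, π), using: for integers n ≥ 1, ∫_0^π sin²(nx) dx = ∫_0^π cos²(nx) dx = π/2; for n ≠ n', ∫_0^π sin(nx)sin(n'x) dx = ∫_0^π cos(nx)cos(n'x) dx = 0; and by product-to-sum, ∫_0^π sin(nx)cos(n'x) dx = ½∫_0^π [sin((n+n')x) + sin((n−n')x)] dx, which is 0 when n+n' is even and 2n/(n²−n'²) when n+n' is odd (it need not vanish on (0, π)).
  u² squared terms: (-1)²·∫sin(2x)² dx = 1·π/2 = π/2;  (5)²·∫cos(4x)² dx = 25·π/2 = 25*π/2.
  u² cross terms: 2·(-1)·(5)·∫sin(2x)·cos(4x) dx = -10·(0) = 0.
  So ∫_0^π u² dx = π/2 + 25*π/2 + 0 = 13*π.
  (u')² squared terms: (-20)²·∫sin(4x)² dx = 400·π/2 = 200*π;  (-2)²·∫cos(2x)² dx = 4·π/2 = 2*π.
  (u')² cross terms: 2·(-20)·(-2)·∫sin(4x)·cos(2x) dx = 80·(0) = 0.
  So ∫_0^π (u')² dx = 200*π + 2*π + 0 = 202*π.
||u||_{H^1}^2 = (13*π) + (202*π) = 215*π.


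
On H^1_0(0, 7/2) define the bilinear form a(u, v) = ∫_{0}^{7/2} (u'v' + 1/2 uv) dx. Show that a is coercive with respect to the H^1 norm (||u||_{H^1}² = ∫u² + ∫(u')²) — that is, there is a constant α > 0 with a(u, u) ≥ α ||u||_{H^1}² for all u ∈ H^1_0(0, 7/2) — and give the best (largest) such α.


α = (49 + 8*π^2)/(2*(4*π^2 + 49))

Coercivity of a(·,·) on H^1_0(0, 7/2) means a(u, u) ≥ α ||u||_{H^1}² for every u ∈ H^1_0.
The interval has length L = 7/2, and Poincaré/coercivity depend only on L. Here a(u, u) = ∫(u')² + (1/2)·∫u².
Here 0 < c = 1/2 < 1. The condition a(u,u) ≥ α||u||_{H^1}² reads (1−α)∫(u')² ≥ (α−c)∫u². Any admissible α is ≤ 1 (rapidly oscillating u have ∫u²/∫(u')² → 0), and α = 1 would force 0 ≥ (1−c)∫u², impossible since c < 1; so 1−α > 0. By the sharp Poincaré inequality on H^1_0 of an interval of length L, ∫(u')² ≥ (π/L)²∫u² with equality for the first sine mode sin(π(x−x₀)/L) (x₀ the left endpoint), so the inequality holds for all u iff (1−α)(π/L)² ≥ α − c, i.e. α ≤ ((π/L)² + c)/((π/L)² + 1) = (1 + c(L/π)²)/(1 + (L/π)²). With (π/L)² = 4*π^2/49 and c = 1/2, the largest admissible constant is α = ((π/L)² + c)/((π/L)² + 1).
Simplifying, α = (49 + 8*π^2)/(2*(4*π^2 + 49)).


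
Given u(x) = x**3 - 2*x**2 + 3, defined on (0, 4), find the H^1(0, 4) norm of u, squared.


||u||_{H^1}^2 = 130372/105

The H^1 norm (squared) on an interval (0, L) is
  ||u||_{H^1}^2 = ∫_0^L u(x)^2 dx + ∫_0^L u'(x)^2 dx.
Compute u'(x) = 3*x**2 - 4*x.
Then u(x)^2 = x**6 - 4*x**5 + 4*x**4 + 6*x**3 - 12*x**2 + 9 and u'(x)^2 = 9*x**4 - 24*x**3 + 16*x**2.
Integrate each monomial from 0 to 4 using ∫_0^4 c·x^n dx = c·4^(n+1)/(n+1):
  ∫_0^4 u(x)^2 dx = ∫_0^4 (x^6 - 4*x^5 + 4*x^4 + 6*x^3 - 12*x^2 + 9) dx. Term by term:
    ∫_0^4 x^6 dx = 16384/7;  ∫_0^4 -4*x^5 dx = -8192/3;  ∫_0^4 4*x^4 dx = 4096/5;
    ∫_0^4 6*x^3 dx = 384;  ∫_0^4 -12*x^2 dx = -256;  ∫_0^4 9 dx = 36.
  Sum: 16384/7 − 8192/3 + 4096/5 + 384 − 256 + 36 = 62276/105.
  ∫_0^4 u'(x)^2 dx = ∫_0^4 (9*x^4 - 24*x^3 + 16*x^2) dx. Term by term:
    ∫_0^4 9*x^4 dx = 9216/5;  ∫_0^4 -24*x^3 dx = -1536;  ∫_0^4 16*x^2 dx = 1024/3.
  Sum: 9216/5 − 1536 + 1024/3 = 9728/15.
Adding: ||u||_{H^1}^2 = 62276/105 + 9728/15 = 130372/105.


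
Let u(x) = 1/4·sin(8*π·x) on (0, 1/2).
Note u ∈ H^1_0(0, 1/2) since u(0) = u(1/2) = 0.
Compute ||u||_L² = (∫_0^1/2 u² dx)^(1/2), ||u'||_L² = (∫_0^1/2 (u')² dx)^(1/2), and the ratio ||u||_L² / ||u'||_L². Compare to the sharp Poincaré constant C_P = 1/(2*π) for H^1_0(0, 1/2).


||u||_L² / ||u'||_L² = 1/(8*π) < C_P = 1/(2*π).

u(x) = 1/4·sin(8*π·x), so u'(x) = 2*π*cos(8*π*x).
Writing u(x) = A·sin(kπx/L) with A = 1/4 and k = 4, use ∫_0^L sin²(kπx/L) dx = L/2 and ∫_0^L cos²(kπx/L) dx = L/2.
u² = 1/16·sin²(8*π·x) and (u')² = 4*π^2·cos²(8*π·x), and each of sin², cos² integrates to L/2 = 1/4 over (0, 1/2).
∫_0^1/2 u² dx = 1/64, so ||u||_L² = 1/8.
∫_0^1/2 (u')² dx = π^2, so ||u'||_L² = π.
Ratio ||u||_L² / ||u'||_L² = 1/(8*π).
Sharp Poincaré constant on H^1_0(0, 1/2) is C_P = L/π = 1/(2*π), achieved by sin(2*π·x).
This is the k = 4 harmonic; the ratio L/(kπ) is strictly less than C_P = L/π, consistent with the sharp inequality ||u||_L² ≤ C_P ||u'||_L².


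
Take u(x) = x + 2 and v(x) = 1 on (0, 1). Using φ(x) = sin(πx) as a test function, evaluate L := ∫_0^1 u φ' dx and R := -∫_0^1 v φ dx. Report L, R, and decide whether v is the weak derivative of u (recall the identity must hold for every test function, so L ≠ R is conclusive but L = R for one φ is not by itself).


LHS = -2/π, RHS = -2/π. Yes, v = u' weakly.

u(x) = x + 2, classical derivative u'(x) = 1.
φ(x) = sin(πx), so φ'(x) = π*cos(π*x).
Note φ(0) = φ(1) = 0, so the boundary term u·φ vanishes.
LHS = ∫_0^1 u(x) φ'(x) dx = ∫_0^1 (π*x*cos(π*x) + 2*π*cos(π*x)) dx. Term by term:
  ∫_0^1 2*π*cos(π*x) dx = 0;  ∫_0^1 π*x*cos(π*x) dx = -2/π.
Sum: 0 − 2/π = -2/π.
So LHS = -2/π.
∫_0^1 v(x) φ(x) dx = ∫_0^1 (sin(π*x)) dx. Term by term:
  ∫_0^1 sin(π*x) dx = 2/π.
So RHS = -∫_0^1 v(x) φ(x) dx = -2/π.
LHS = RHS, so the identity holds for this test φ.
Moreover u is smooth here and v(x) = u'(x) = 1 pointwise, so the identity holds for every test function. Hence v is the weak derivative of u.


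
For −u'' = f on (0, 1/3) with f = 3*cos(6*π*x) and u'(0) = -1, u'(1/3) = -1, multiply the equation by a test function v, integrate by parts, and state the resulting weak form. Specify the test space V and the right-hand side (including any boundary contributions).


V = H^1(0, 1/3) (v unrestricted at boundary; u is determined up to an additive constant); weak form: ∫_0^1/3 u'v' dx = ∫_0^1/3 (3*cos(6*π*x)) v dx − v(1/3) + v(0) for all v ∈ V.

Multiply both sides by a test function v and integrate from 0 to 1/3:
  ∫_0^1/3 −u''(x) v(x) dx = ∫_0^1/3 f(x) v(x) dx.
Integrate the LHS by parts once:
  ∫_0^1/3 −u'' v dx = −[u'(x) v(x)]_0^1/3 + ∫_0^1/3 u'(x) v'(x) dx.
Thus ∫_0^1/3 u'(x) v'(x) dx = ∫_0^1/3 f(x) v(x) dx + [u'(x) v(x)]_0^1/3.
Choose V so that boundary terms are either known or forced to vanish.
u has inhomogeneous Neumann u'(0) = -1, u'(1/3) = -1. [u' v]_0^1/3 = (-1)·v(1/3) − (-1)·v(0) = − v(1/3) + v(0). Take V = H^1(0, 1/3); boundary term becomes part of RHS.
Weak formulation: find u (satisfying any essential BC) such that ∫_0^1/3 u'(x) v'(x) dx = ∫_0^1/3 f v dx − v(1/3) + v(0) for all v ∈ V (Neumann data are natural BCs: they enter the RHS as boundary terms).
Substituting f(x) = 3*cos(6*π*x), the right-hand side is ∫_0^1/3 (3*cos(6*π*x)) v dx − v(1/3) + v(0).
Compatibility check (pure Neumann): taking v ≡ 1 ∈ V gives 0 = ∫_0^1/3 f dx + (-1) − (-1), i.e. ∫_0^1/3 f dx must equal u'(0) − u'(1/3) = 0. Indeed ∫_0^1/3 (3*cos(6*π*x)) dx = 0, so the data are compatible. The solution is then unique only up to an additive constant (fix it e.g. by requiring ∫_0^1/3 u dx = 0).


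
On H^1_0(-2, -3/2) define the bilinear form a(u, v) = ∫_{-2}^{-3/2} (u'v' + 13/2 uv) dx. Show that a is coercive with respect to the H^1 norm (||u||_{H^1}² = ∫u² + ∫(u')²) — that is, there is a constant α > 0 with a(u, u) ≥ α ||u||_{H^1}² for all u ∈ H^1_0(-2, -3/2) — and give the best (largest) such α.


α = 1

Coercivity of a(·,·) on H^1_0(-2, -3/2) means a(u, u) ≥ α ||u||_{H^1}² for every u ∈ H^1_0.
The interval has length L = 1/2, and Poincaré/coercivity depend only on L. Here a(u, u) = ∫(u')² + (13/2)·∫u².
Here c = 13/2 ≥ 1, so a(u,u) = ∫(u')² + c∫u² ≥ ∫(u')² + ∫u² = ||u||_{H^1}², i.e. α = 1 works. No larger α is possible: a(u,u) ≥ α||u||_{H^1}² means (1−α)∫(u')² ≥ (α−c)∫u², and for the modes u_n = sin(nπ(x−x₀)/L) (x₀ the left endpoint) one has ∫u_n²/∫(u_n')² = (L/(nπ))² → 0, so a(u_n,u_n)/||u_n||_{H^1}² → 1. Hence the optimal constant is α = 1.
Therefore α = 1.


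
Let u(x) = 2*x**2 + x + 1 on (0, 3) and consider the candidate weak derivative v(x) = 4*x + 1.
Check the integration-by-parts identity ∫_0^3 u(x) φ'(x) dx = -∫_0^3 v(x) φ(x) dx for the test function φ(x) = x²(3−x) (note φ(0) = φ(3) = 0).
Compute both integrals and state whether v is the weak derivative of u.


LHS = -1107/20, RHS = -1107/20. Yes, v = u' weakly.

u(x) = 2*x**2 + x + 1, classical derivative u'(x) = 4*x + 1.
φ(x) = x²(3−x), so φ'(x) = 3*x*(2 - x).
Note φ(0) = φ(3) = 0, so the boundary term u·φ vanishes.
LHS = ∫_0^3 u(x) φ'(x) dx = ∫_0^3 (-6*x^4 + 9*x^3 + 3*x^2 + 6*x) dx. Term by term:
  ∫_0^3 -6*x^4 dx = -1458/5;  ∫_0^3 9*x^3 dx = 729/4;  ∫_0^3 3*x^2 dx = 27;
  ∫_0^3 6*x dx = 27.
Sum: -1458/5 + 729/4 + 27 + 27 = -1107/20.
So LHS = -1107/20.
∫_0^3 v(x) φ(x) dx = ∫_0^3 (-4*x^4 + 11*x^3 + 3*x^2) dx. Term by term:
  ∫_0^3 -4*x^4 dx = -972/5;  ∫_0^3 11*x^3 dx = 891/4;  ∫_0^3 3*x^2 dx = 27.
Sum: -972/5 + 891/4 + 27 = 1107/20.
So RHS = -∫_0^3 v(x) φ(x) dx = -1107/20.
LHS = RHS, so the identity holds for this test φ.
Moreover u is smooth here and v(x) = u'(x) = 4*x + 1 pointwise, so the identity holds for every test function. Hence v is the weak derivative of u.


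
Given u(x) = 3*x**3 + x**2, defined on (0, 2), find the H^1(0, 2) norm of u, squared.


||u||_{H^1}^2 = 95344/105

The H^1 norm (squared) on an interval (0, L) is
  ||u||_{H^1}^2 = ∫_0^L u(x)^2 dx + ∫_0^L u'(x)^2 dx.
Compute u'(x) = 9*x**2 + 2*x.
Then u(x)^2 = 9*x**6 + 6*x**5 + x**4 and u'(x)^2 = 81*x**4 + 36*x**3 + 4*x**2.
Integrate each monomial from 0 to 2 using ∫_0^2 c·x^n dx = c·2^(n+1)/(n+1):
  ∫_0^2 u(x)^2 dx = ∫_0^2 (9*x^6 + 6*x^5 + x^4) dx. Term by term:
    ∫_0^2 9*x^6 dx = 1152/7;  ∫_0^2 6*x^5 dx = 64;  ∫_0^2 x^4 dx = 32/5.
  Sum: 1152/7 + 64 + 32/5 = 8224/35.
  ∫_0^2 u'(x)^2 dx = ∫_0^2 (81*x^4 + 36*x^3 + 4*x^2) dx. Term by term:
    ∫_0^2 81*x^4 dx = 2592/5;  ∫_0^2 36*x^3 dx = 144;  ∫_0^2 4*x^2 dx = 32/3.
  Sum: 2592/5 + 144 + 32/3 = 10096/15.
Adding: ||u||_{H^1}^2 = 8224/35 + 10096/15 = 95344/105.


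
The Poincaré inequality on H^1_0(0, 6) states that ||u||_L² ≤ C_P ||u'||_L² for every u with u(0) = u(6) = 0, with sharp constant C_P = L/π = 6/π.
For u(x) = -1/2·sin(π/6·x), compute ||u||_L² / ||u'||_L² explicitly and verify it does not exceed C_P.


||u||_L² / ||u'||_L² = 6/π = C_P.

u(x) = -1/2·sin(π/6·x), so u'(x) = -π*cos(π*x/6)/12.
Writing u(x) = A·sin(kπx/L) with A = -1/2 and k = 1, use ∫_0^L sin²(kπx/L) dx = L/2 and ∫_0^L cos²(kπx/L) dx = L/2.
u² = 1/4·sin²(π/6·x) and (u')² = π^2/144·cos²(π/6·x), and each of sin², cos² integrates to L/2 = 3 over (0, 6).
∫_0^6 u² dx = 3/4, so ||u||_L² = sqrt(3)/2.
∫_0^6 (u')² dx = π^2/48, so ||u'||_L² = sqrt(3)*π/12.
Ratio ||u||_L² / ||u'||_L² = 6/π.
Sharp Poincaré constant on H^1_0(0, 6) is C_P = L/π = 6/π, achieved by sin(π/6·x).
This is the k = 1 eigenfunction (up to amplitude), so the ratio equals the sharp Poincaré constant exactly.


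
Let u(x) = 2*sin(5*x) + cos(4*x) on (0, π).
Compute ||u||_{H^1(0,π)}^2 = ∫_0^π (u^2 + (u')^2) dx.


||u||_{H^1(0,π)}^2 = 680/9 + 121*π/2

u'(x) = -4*sin(4*x) + 10*cos(5*x).
Expand u² and (u')² and integrate term by term on (0, π), using: for integers n ≥ 1, ∫_0^π sin²(nx) dx = ∫_0^π cos²(nx) dx = π/2; for n ≠ n', ∫_0^π sin(nx)sin(n'x) dx = ∫_0^π cos(nx)cos(n'x) dx = 0; and by product-to-sum, ∫_0^π sin(nx)cos(n'x) dx = ½∫_0^π [sin((n+n')x) + sin((n−n')x)] dx, which is 0 when n+n' is even and 2n/(n²−n'²) when n+n' is odd (it need not vanish on (0, π)).
  u² squared terms: (2)²·∫sin(5x)² dx = 4·π/2 = 2*π;  (1)²·∫cos(4x)² dx = 1·π/2 = π/2.
  u² cross terms: 2·(2)·(1)·∫sin(5x)·cos(4x) dx = 4·(10/9) = 40/9.
  So ∫_0^π u² dx = 2*π + π/2 + 40/9 = 40/9 + 5*π/2.
  (u')² squared terms: (-4)²·∫sin(4x)² dx = 16·π/2 = 8*π;  (10)²·∫cos(5x)² dx = 100·π/2 = 50*π.
  (u')² cross terms: 2·(-4)·(10)·∫sin(4x)·cos(5x) dx = -80·(-8/9) = 640/9.
  So ∫_0^π (u')² dx = 8*π + 50*π + 640/9 = 640/9 + 58*π.
||u||_{H^1}^2 = (40/9 + 5*π/2) + (640/9 + 58*π) = 680/9 + 121*π/2.


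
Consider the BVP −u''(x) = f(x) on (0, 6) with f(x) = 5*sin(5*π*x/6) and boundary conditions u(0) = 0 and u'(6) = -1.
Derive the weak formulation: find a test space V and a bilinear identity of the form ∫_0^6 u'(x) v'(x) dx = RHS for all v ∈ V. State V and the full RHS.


V = {v ∈ H^1(0, 6) : v(0) = 0} (test functions vanish at x = 0 where u is specified); weak form: ∫_0^6 u'v' dx = ∫_0^6 (5*sin(5*π*x/6)) v dx − v(6) for all v ∈ V.

Multiply both sides by a test function v and integrate from 0 to 6:
  ∫_0^6 −u''(x) v(x) dx = ∫_0^6 f(x) v(x) dx.
Integrate the LHS by parts once:
  ∫_0^6 −u'' v dx = −[u'(x) v(x)]_0^6 + ∫_0^6 u'(x) v'(x) dx.
Thus ∫_0^6 u'(x) v'(x) dx = ∫_0^6 f(x) v(x) dx + [u'(x) v(x)]_0^6.
Choose V so that boundary terms are either known or forced to vanish.
Mixed BC: u(0) = 0 (Dirichlet) and u'(6) = -1 (Neumann). Define V = {v ∈ H^1(0, 6) : v(0) = 0}. Then [u' v]_0^6 = u'(6)·v(6) − u'(0)·0 = − v(6).
Weak formulation: find u (satisfying any essential BC) such that ∫_0^6 u'(x) v'(x) dx = ∫_0^6 f v dx − v(6) for all v ∈ V (Dirichlet at 0 absorbed into V; Neumann datum at x = 6 contributes the boundary term).
Substituting f(x) = 5*sin(5*π*x/6), the right-hand side is ∫_0^6 (5*sin(5*π*x/6)) v dx − v(6).


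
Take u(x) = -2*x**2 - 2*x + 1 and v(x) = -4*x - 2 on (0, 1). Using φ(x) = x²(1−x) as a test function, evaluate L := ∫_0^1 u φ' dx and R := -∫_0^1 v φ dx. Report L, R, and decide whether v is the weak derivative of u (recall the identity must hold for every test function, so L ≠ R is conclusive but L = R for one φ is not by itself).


LHS = 11/30, RHS = 11/30. Yes, v = u' weakly.

u(x) = -2*x**2 - 2*x + 1, classical derivative u'(x) = -4*x - 2.
φ(x) = x²(1−x), so φ'(x) = x*(2 - 3*x).
Note φ(0) = φ(1) = 0, so the boundary term u·φ vanishes.
LHS = ∫_0^1 u(x) φ'(x) dx = ∫_0^1 (6*x^4 + 2*x^3 - 7*x^2 + 2*x) dx. Term by term:
  ∫_0^1 6*x^4 dx = 6/5;  ∫_0^1 2*x^3 dx = 1/2;  ∫_0^1 -7*x^2 dx = -7/3;
  ∫_0^1 2*x dx = 1.
Sum: 6/5 + 1/2 − 7/3 + 1 = 11/30.
So LHS = 11/30.
∫_0^1 v(x) φ(x) dx = ∫_0^1 (4*x^4 - 2*x^3 - 2*x^2) dx. Term by term:
  ∫_0^1 4*x^4 dx = 4/5;  ∫_0^1 -2*x^3 dx = -1/2;  ∫_0^1 -2*x^2 dx = -2/3.
Sum: 4/5 − 1/2 − 2/3 = -11/30.
So RHS = -∫_0^1 v(x) φ(x) dx = 11/30.
LHS = RHS, so the identity holds for this test φ.
Moreover u is smooth here and v(x) = u'(x) = -4*x - 2 pointwise, so the identity holds for every test function. Hence v is the weak derivative of u.


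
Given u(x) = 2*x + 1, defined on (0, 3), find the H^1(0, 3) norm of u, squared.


||u||_{H^1}^2 = 69

The H^1 norm (squared) on an interval (0, L) is
  ||u||_{H^1}^2 = ∫_0^L u(x)^2 dx + ∫_0^L u'(x)^2 dx.
Compute u'(x) = 2.
Then u(x)^2 = 4*x**2 + 4*x + 1 and u'(x)^2 = 4.
Integrate each monomial from 0 to 3 using ∫_0^3 c·x^n dx = c·3^(n+1)/(n+1):
  ∫_0^3 u(x)^2 dx = ∫_0^3 (4*x^2 + 4*x + 1) dx. Term by term:
    ∫_0^3 4*x^2 dx = 36;  ∫_0^3 4*x dx = 18;  ∫_0^3 1 dx = 3.
  Sum: 36 + 18 + 3 = 57.
  ∫_0^3 u'(x)^2 dx = ∫_0^3 (4) dx. Term by term:
    ∫_0^3 4 dx = 12.
Adding: ||u||_{H^1}^2 = 57 + 12 = 69.


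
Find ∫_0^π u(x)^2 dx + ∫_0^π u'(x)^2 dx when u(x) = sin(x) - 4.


||u||_{H^1(0,π)}^2 = -16 + 17*π

u'(x) = cos(x).
Expand u² and (u')² and integrate term by term on (0, π), using: for integers n ≥ 1, ∫_0^π sin²(nx) dx = ∫_0^π cos²(nx) dx = π/2; for n ≠ n', ∫_0^π sin(nx)sin(n'x) dx = ∫_0^π cos(nx)cos(n'x) dx = 0; and by product-to-sum, ∫_0^π sin(nx)cos(n'x) dx = ½∫_0^π [sin((n+n')x) + sin((n−n')x)] dx, which is 0 when n+n' is even and 2n/(n²−n'²) when n+n' is odd (it need not vanish on (0, π)). For the constant mode: ∫_0^π 1 dx = π, ∫_0^π cos(nx) dx = 0, ∫_0^π sin(nx) dx = (1−(−1)^n)/n.
  u² squared terms: (-4)²·∫1 dx = 16·π = 16*π;  (1)²·∫sin(x)² dx = 1·π/2 = π/2.
  u² cross terms: 2·(-4)·(1)·∫1·sin(x) dx = -8·(2) = -16.
  So ∫_0^π u² dx = 16*π + π/2 − 16 = -16 + 33*π/2.
  (u')² squared terms: (1)²·∫cos(x)² dx = 1·π/2 = π/2.
  So ∫_0^π (u')² dx = π/2.
||u||_{H^1}^2 = (-16 + 33*π/2) + (π/2) = -16 + 17*π.


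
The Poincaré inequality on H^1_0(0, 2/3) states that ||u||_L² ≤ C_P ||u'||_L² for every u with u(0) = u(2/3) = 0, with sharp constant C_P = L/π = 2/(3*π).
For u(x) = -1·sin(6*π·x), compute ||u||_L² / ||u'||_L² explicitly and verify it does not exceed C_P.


||u||_L² / ||u'||_L² = 1/(6*π) < C_P = 2/(3*π).

u(x) = -1·sin(6*π·x), so u'(x) = -6*π*cos(6*π*x).
Writing u(x) = A·sin(kπx/L) with A = -1 and k = 4, use ∫_0^L sin²(kπx/L) dx = L/2 and ∫_0^L cos²(kπx/L) dx = L/2.
u² = 1·sin²(6*π·x) and (u')² = 36*π^2·cos²(6*π·x), and each of sin², cos² integrates to L/2 = 1/3 over (0, 2/3).
∫_0^2/3 u² dx = 1/3, so ||u||_L² = sqrt(3)/3.
∫_0^2/3 (u')² dx = 12*π^2, so ||u'||_L² = 2*sqrt(3)*π.
Ratio ||u||_L² / ||u'||_L² = 1/(6*π).
Sharp Poincaré constant on H^1_0(0, 2/3) is C_P = L/π = 2/(3*π), achieved by sin(3*π/2·x).
This is the k = 4 harmonic; the ratio L/(kπ) is strictly less than C_P = L/π, consistent with the sharp inequality ||u||_L² ≤ C_P ||u'||_L².


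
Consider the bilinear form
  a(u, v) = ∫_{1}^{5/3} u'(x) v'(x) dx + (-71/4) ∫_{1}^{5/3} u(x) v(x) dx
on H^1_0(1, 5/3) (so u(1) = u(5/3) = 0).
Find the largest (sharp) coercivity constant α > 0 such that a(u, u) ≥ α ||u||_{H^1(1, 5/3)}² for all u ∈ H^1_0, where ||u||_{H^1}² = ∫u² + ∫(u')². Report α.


α = (-71 + 9*π^2)/(4 + 9*π^2)

Coercivity of a(·,·) on H^1_0(1, 5/3) means a(u, u) ≥ α ||u||_{H^1}² for every u ∈ H^1_0.
The interval has length L = 2/3, and Poincaré/coercivity depend only on L. Here a(u, u) = ∫(u')² + (-71/4)·∫u².
Here c = -71/4 < 0 with |c| < (π/L)² = 9*π^2/4, so coercivity still holds. The condition a(u,u) ≥ α||u||_{H^1}² reads (1−α)∫(u')² ≥ (α−c)∫u². Any admissible α is ≤ 1 (rapidly oscillating u have ∫u²/∫(u')² → 0), and α = 1 would force 0 ≥ (1−c)∫u², impossible since c < 1; so 1−α > 0. By the sharp Poincaré inequality on H^1_0 of an interval of length L, ∫(u')² ≥ (π/L)²∫u² with equality for the first sine mode sin(π(x−x₀)/L) (x₀ the left endpoint), so the inequality holds for all u iff (1−α)(π/L)² ≥ α − c, i.e. α ≤ ((π/L)² + c)/((π/L)² + 1) = (1 + c(L/π)²)/(1 + (L/π)²). (Direct route, valid since c ≤ 0: Poincaré gives c∫u² ≥ c(L/π)²∫(u')², so a(u,u) ≥ (1 + c(L/π)²)∫(u')², while ||u||_{H^1}² ≤ (1 + (L/π)²)∫(u')²; dividing yields the same α.) With (π/L)² = 9*π^2/4 and c = -71/4, the largest admissible constant is α = ((π/L)² + c)/((π/L)² + 1).
Simplifying, α = (-71 + 9*π^2)/(4 + 9*π^2).


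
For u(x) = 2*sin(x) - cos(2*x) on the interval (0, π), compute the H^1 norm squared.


||u||_{H^1(0,π)}^2 = 40/3 + 13*π/2

u'(x) = 2*sin(2*x) + 2*cos(x).
Expand u² and (u')² and integrate term by term on (0, π), using: for integers n ≥ 1, ∫_0^π sin²(nx) dx = ∫_0^π cos²(nx) dx = π/2; for n ≠ n', ∫_0^π sin(nx)sin(n'x) dx = ∫_0^π cos(nx)cos(n'x) dx = 0; and by product-to-sum, ∫_0^π sin(nx)cos(n'x) dx = ½∫_0^π [sin((n+n')x) + sin((n−n')x)] dx, which is 0 when n+n' is even and 2n/(n²−n'²) when n+n' is odd (it need not vanish on (0, π)).
  u² squared terms: (-1)²·∫cos(2x)² dx = 1·π/2 = π/2;  (2)²·∫sin(x)² dx = 4·π/2 = 2*π.
  u² cross terms: 2·(-1)·(2)·∫cos(2x)·sin(x) dx = -4·(-2/3) = 8/3.
  So ∫_0^π u² dx = π/2 + 2*π + 8/3 = 8/3 + 5*π/2.
  (u')² squared terms: (2)²·∫cos(x)² dx = 4·π/2 = 2*π;  (2)²·∫sin(2x)² dx = 4·π/2 = 2*π.
  (u')² cross terms: 2·(2)·(2)·∫cos(x)·sin(2x) dx = 8·(4/3) = 32/3.
  So ∫_0^π (u')² dx = 2*π + 2*π + 32/3 = 32/3 + 4*π.
||u||_{H^1}^2 = (8/3 + 5*π/2) + (32/3 + 4*π) = 40/3 + 13*π/2.


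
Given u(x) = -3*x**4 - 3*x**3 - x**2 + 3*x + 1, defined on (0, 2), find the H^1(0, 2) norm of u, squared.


||u||_{H^1}^2 = 687872/105

The H^1 norm (squared) on an interval (0, L) is
  ||u||_{H^1}^2 = ∫_0^L u(x)^2 dx + ∫_0^L u'(x)^2 dx.
Compute u'(x) = -12*x**3 - 9*x**2 - 2*x + 3.
Then u(x)^2 = 9*x**8 + 18*x**7 + 15*x**6 - 12*x**5 - 23*x**4 - 12*x**3 + 7*x**2 + 6*x + 1 and u'(x)^2 = 144*x**6 + 216*x**5 + 129*x**4 - 36*x**3 - 50*x**2 - 12*x + 9.
Integrate each monomial from 0 to 2 using ∫_0^2 c·x^n dx = c·2^(n+1)/(n+1):
  ∫_0^2 u(x)^2 dx = ∫_0^2 (9*x^8 + 18*x^7 + 15*x^6 - 12*x^5 - 23*x^4 - 12*x^3 + 7*x^2 + 6*x + 1) dx. Term by term:
    ∫_0^2 9*x^8 dx = 512;  ∫_0^2 18*x^7 dx = 576;  ∫_0^2 15*x^6 dx = 1920/7;
    ∫_0^2 -12*x^5 dx = -128;  ∫_0^2 -23*x^4 dx = -736/5;  ∫_0^2 -12*x^3 dx = -48;
    ∫_0^2 7*x^2 dx = 56/3;  ∫_0^2 6*x dx = 12;  ∫_0^2 1 dx = 2.
  Sum: 512 + 576 + 1920/7 − 128 − 736/5 − 48 + 56/3 + 12 + 2 = 112534/105.
  ∫_0^2 u'(x)^2 dx = ∫_0^2 (144*x^6 + 216*x^5 + 129*x^4 - 36*x^3 - 50*x^2 - 12*x + 9) dx. Term by term:
    ∫_0^2 144*x^6 dx = 18432/7;  ∫_0^2 216*x^5 dx = 2304;  ∫_0^2 129*x^4 dx = 4128/5;
    ∫_0^2 -36*x^3 dx = -144;  ∫_0^2 -50*x^2 dx = -400/3;  ∫_0^2 -12*x dx = -24;
    ∫_0^2 9 dx = 18.
  Sum: 18432/7 + 2304 + 4128/5 − 144 − 400/3 − 24 + 18 = 575338/105.
Adding: ||u||_{H^1}^2 = 112534/105 + 575338/105 = 687872/105.


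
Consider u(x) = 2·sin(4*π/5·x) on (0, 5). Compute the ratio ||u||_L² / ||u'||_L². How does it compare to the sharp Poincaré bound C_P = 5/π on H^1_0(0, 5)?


||u||_L² / ||u'||_L² = 5/(4*π) < C_P = 5/π.

u(x) = 2·sin(4*π/5·x), so u'(x) = 8*π*cos(4*π*x/5)/5.
Writing u(x) = A·sin(kπx/L) with A = 2 and k = 4, use ∫_0^L sin²(kπx/L) dx = L/2 and ∫_0^L cos²(kπx/L) dx = L/2.
u² = 4·sin²(4*π/5·x) and (u')² = 64*π^2/25·cos²(4*π/5·x), and each of sin², cos² integrates to L/2 = 5/2 over (0, 5).
∫_0^5 u² dx = 10, so ||u||_L² = sqrt(10).
∫_0^5 (u')² dx = 32*π^2/5, so ||u'||_L² = 4*sqrt(10)*π/5.
Ratio ||u||_L² / ||u'||_L² = 5/(4*π).
Sharp Poincaré constant on H^1_0(0, 5) is C_P = L/π = 5/π, achieved by sin(π/5·x).
This is the k = 4 harmonic; the ratio L/(kπ) is strictly less than C_P = L/π, consistent with the sharp inequality ||u||_L² ≤ C_P ||u'||_L².


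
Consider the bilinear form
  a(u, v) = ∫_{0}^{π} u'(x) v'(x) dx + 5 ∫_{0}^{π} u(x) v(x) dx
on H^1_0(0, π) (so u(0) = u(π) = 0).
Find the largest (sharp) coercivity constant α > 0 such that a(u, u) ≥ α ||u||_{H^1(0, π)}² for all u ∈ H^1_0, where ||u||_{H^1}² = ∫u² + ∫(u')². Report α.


α = 1

Coercivity of a(·,·) on H^1_0(0, π) means a(u, u) ≥ α ||u||_{H^1}² for every u ∈ H^1_0.
The interval has length L = π, and Poincaré/coercivity depend only on L. Here a(u, u) = ∫(u')² + (5)·∫u².
Here c = 5 ≥ 1, so a(u,u) = ∫(u')² + c∫u² ≥ ∫(u')² + ∫u² = ||u||_{H^1}², i.e. α = 1 works. No larger α is possible: a(u,u) ≥ α||u||_{H^1}² means (1−α)∫(u')² ≥ (α−c)∫u², and for the modes u_n = sin(nπ(x−x₀)/L) (x₀ the left endpoint) one has ∫u_n²/∫(u_n')² = (L/(nπ))² → 0, so a(u_n,u_n)/||u_n||_{H^1}² → 1. Hence the optimal constant is α = 1.
Therefore α = 1.


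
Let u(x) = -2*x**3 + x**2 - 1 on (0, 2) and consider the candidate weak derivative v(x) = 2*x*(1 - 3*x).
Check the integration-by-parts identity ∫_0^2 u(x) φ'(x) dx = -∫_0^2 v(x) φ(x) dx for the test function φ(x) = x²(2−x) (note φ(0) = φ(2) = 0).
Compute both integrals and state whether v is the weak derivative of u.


LHS = 48/5, RHS = 48/5. Yes, v = u' weakly.

u(x) = -2*x**3 + x**2 - 1, classical derivative u'(x) = -6*x**2 + 2*x.
φ(x) = x²(2−x), so φ'(x) = x*(4 - 3*x).
Note φ(0) = φ(2) = 0, so the boundary term u·φ vanishes.
LHS = ∫_0^2 u(x) φ'(x) dx = ∫_0^2 (6*x^5 - 11*x^4 + 4*x^3 + 3*x^2 - 4*x) dx. Term by term:
  ∫_0^2 6*x^5 dx = 64;  ∫_0^2 -11*x^4 dx = -352/5;  ∫_0^2 4*x^3 dx = 16;
  ∫_0^2 3*x^2 dx = 8;  ∫_0^2 -4*x dx = -8.
Sum: 64 − 352/5 + 16 + 8 − 8 = 48/5.
So LHS = 48/5.
∫_0^2 v(x) φ(x) dx = ∫_0^2 (6*x^5 - 14*x^4 + 4*x^3) dx. Term by term:
  ∫_0^2 6*x^5 dx = 64;  ∫_0^2 -14*x^4 dx = -448/5;  ∫_0^2 4*x^3 dx = 16.
Sum: 64 − 448/5 + 16 = -48/5.
So RHS = -∫_0^2 v(x) φ(x) dx = 48/5.
LHS = RHS, so the identity holds for this test φ.
Moreover u is smooth here and v(x) = u'(x) = -6*x**2 + 2*x pointwise, so the identity holds for every test function. Hence v is the weak derivative of u.


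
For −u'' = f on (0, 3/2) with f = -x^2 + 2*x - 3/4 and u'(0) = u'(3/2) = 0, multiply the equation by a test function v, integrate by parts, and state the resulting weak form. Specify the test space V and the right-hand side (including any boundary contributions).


V = H^1(0, 3/2) (no boundary constraint on v; u is determined up to an additive constant); weak form: ∫_0^3/2 u'v' dx = ∫_0^3/2 (-x^2 + 2*x - 3/4) v dx for all v ∈ V.

Multiply both sides by a test function v and integrate from 0 to 3/2:
  ∫_0^3/2 −u''(x) v(x) dx = ∫_0^3/2 f(x) v(x) dx.
Integrate the LHS by parts once:
  ∫_0^3/2 −u'' v dx = −[u'(x) v(x)]_0^3/2 + ∫_0^3/2 u'(x) v'(x) dx.
Thus ∫_0^3/2 u'(x) v'(x) dx = ∫_0^3/2 f(x) v(x) dx + [u'(x) v(x)]_0^3/2.
Choose V so that boundary terms are either known or forced to vanish.
u has homogeneous Neumann: u'(0) = u'(3/2) = 0. So [u' v]_0^3/2 = 0·v(3/2) − 0·v(0) = 0 for any v; take V = H^1(0, 3/2).
Weak formulation: find u (satisfying any essential BC) such that ∫_0^3/2 u'(x) v'(x) dx = ∫_0^3/2 f v dx for all v ∈ V (homogeneous Neumann, so boundary terms vanish).
Substituting f(x) = -x^2 + 2*x - 3/4, the right-hand side is ∫_0^3/2 (-x^2 + 2*x - 3/4) v dx.
Compatibility check (pure Neumann): taking v ≡ 1 ∈ V gives 0 = ∫_0^3/2 f dx + (0) − (0), i.e. ∫_0^3/2 f dx must equal u'(0) − u'(3/2) = 0. Indeed ∫_0^3/2 (-x^2 + 2*x - 3/4) dx = 0, so the data are compatible. The solution is then unique only up to an additive constant (fix it e.g. by requiring ∫_0^3/2 u dx = 0).
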